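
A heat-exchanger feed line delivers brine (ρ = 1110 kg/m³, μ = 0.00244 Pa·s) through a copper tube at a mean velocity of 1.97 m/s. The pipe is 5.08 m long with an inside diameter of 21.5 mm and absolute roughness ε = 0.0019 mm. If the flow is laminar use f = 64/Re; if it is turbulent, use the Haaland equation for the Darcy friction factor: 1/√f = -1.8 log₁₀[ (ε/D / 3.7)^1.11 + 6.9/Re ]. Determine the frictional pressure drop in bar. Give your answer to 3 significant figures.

Reynolds number Re = ρVD/μ = 1110 · 1.97 · 0.0215 / 0.00244 = 1.927e+04.
Re > 4000 → turbulent. Relative roughness ε/D = 1.9e-06/0.0215 = 8.84e-05. Haaland: 1/√f = -1.8 log₁₀[(8.84e-05/3.7)^1.11 + 6.9/1.927e+04] = -1.8 log₁₀[7.41e-06 + 0.000358] = 6.187, so f = 0.02613.
Darcy-Weisbach: ΔP = f(L/D)(ρV²/2) = 0.02613·(5.08/0.0215)·(1110·1.97²/2) = 0.02613·236.3·2154 = 1.33e+04 Pa.
ΔP = 1.33e+04 Pa = 0.133 bar.

ΔP ≈ 0.133 bar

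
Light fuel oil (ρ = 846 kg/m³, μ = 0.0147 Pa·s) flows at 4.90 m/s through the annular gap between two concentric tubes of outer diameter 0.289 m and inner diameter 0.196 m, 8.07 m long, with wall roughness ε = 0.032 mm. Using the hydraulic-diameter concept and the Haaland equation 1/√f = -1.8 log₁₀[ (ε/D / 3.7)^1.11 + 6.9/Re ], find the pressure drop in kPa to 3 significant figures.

ΔP ≈ 21.9 kPa

Hydraulic diameter D_h = 4A/P = D_o - D_i = 0.289 - 0.196 = 0.093 m.
Re = ρVD_h/μ = 846·4.9·0.093/0.0147 = 2.623e+04.
ε/D_h = 3.2e-05/0.093 = 0.000344; Haaland gives 1/√f = -1.8 log₁₀[3.35e-05+0.000263] = 6.35, so f = 0.0248.
ΔP = f(L/D_h)(ρV²/2) = 0.0248·8.07/0.093·1.016e+04 = 2.186e+04 Pa.
ΔP = 21.9 kPa.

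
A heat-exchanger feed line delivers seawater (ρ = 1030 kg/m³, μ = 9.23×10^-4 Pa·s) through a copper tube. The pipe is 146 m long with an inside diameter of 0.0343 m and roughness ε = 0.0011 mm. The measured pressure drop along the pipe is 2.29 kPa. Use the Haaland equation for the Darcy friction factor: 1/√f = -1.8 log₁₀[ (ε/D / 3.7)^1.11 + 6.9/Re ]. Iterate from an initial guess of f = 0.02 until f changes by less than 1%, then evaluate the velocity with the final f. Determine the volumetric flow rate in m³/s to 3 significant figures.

Rearranging Darcy-Weisbach: V = √(2·ΔP·D/(f·L·ρ)). With ε/D = 1.1e-06/0.0343 = 3.21e-05, iterate starting from f = 0.02:
  f = 0.02 → V = √(2·2290·0.0343/(0.02·146·1030)) = 0.2285 m/s; Re = ρVD/μ = 8748; f → 0.03208
  f = 0.03208 → V = 0.1805 m/s; Re = 6907; f → 0.03431
  f = 0.03431 → V = 0.1745 m/s; Re = 6679; f → 0.03464
Converged (Δf/f < 1%). With the final f = 0.03464: V = √(2·2290·0.0343/(0.03464·146·1030)) = 0.1737 m/s.
Q = V·A = 0.1737·(π/4·0.0343²) = 0.0001605 m³/s = 1.60×10^-4 m³/s.

Q ≈ 1.60×10^-4 m³/s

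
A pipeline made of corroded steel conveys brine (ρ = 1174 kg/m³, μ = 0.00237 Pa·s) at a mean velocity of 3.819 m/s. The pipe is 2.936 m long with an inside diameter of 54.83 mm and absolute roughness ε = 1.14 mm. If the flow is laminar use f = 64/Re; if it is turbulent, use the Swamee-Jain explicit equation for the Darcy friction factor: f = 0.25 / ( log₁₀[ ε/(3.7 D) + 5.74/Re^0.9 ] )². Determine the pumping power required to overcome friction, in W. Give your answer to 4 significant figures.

P ≈ 206.5 W

Reynolds number Re = ρVD/μ = 1174 · 3.819 · 0.05483 / 0.00237 = 1.037e+05.
Re > 4000 → turbulent. Relative roughness ε/D = 0.00114/0.05483 = 0.0208. Swamee-Jain: f = 0.25/(log₁₀[0.0208/3.7 + 5.74/1.037e+05^0.9])² = 0.25/(log₁₀[0.00562 + 0.000176])² = 0.25/(-2.237)² = 0.04996.
Darcy-Weisbach: ΔP = f(L/D)(ρV²/2) = 0.04996·(2.936/0.05483)·(1174·3.819²/2) = 0.04996·53.55·8561 = 2.29e+04 Pa.
Q = V·A = 3.819·0.002361 = 0.009017 m³/s.
Pumping power P = QΔP = 0.009017·2.29e+04 = 206.53 W = 206.5 W.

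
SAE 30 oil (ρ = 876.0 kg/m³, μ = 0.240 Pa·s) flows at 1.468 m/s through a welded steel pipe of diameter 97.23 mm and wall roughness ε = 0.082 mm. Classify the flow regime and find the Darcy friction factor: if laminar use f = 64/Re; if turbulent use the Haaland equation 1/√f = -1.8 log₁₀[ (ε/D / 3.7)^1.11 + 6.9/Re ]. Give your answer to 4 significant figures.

Re = ρVD/μ = 876·1.468·0.09723/0.24 = 521.
Re < 2300 → laminar, so f = 64/Re = 0.1228 (roughness is irrelevant in laminar flow).

f ≈ 0.1228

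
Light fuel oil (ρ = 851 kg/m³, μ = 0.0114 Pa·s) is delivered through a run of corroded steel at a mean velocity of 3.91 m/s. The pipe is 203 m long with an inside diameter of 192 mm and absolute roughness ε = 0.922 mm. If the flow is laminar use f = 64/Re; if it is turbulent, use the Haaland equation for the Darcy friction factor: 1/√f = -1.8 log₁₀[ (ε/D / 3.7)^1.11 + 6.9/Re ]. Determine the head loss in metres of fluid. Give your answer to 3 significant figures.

Reynolds number Re = ρVD/μ = 851 · 3.91 · 0.192 / 0.0114 = 5.604e+04.
Re > 4000 → turbulent. Relative roughness ε/D = 0.000922/0.192 = 0.0048. Haaland: 1/√f = -1.8 log₁₀[(0.0048/3.7)^1.11 + 6.9/5.604e+04] = -1.8 log₁₀[0.000625 + 0.000123] = 5.627, so f = 0.03158.
Darcy-Weisbach: ΔP = f(L/D)(ρV²/2) = 0.03158·(203/0.192)·(851·3.91²/2) = 0.03158·1057·6505 = 2.172e+05 Pa.
Head loss h_f = ΔP/(ρg) = 2.172e+05/(851·9.81) = 26.0 m.

h_f ≈ 26.0 m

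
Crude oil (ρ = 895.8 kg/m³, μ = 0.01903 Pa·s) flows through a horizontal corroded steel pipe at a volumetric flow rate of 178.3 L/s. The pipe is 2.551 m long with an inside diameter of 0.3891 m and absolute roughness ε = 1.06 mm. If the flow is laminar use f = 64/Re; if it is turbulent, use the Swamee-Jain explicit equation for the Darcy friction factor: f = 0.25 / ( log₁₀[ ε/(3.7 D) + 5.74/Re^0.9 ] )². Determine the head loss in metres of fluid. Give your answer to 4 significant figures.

h_f ≈ 0.02264 m

Q = 178.3 L/s = 178.3/1000 = 0.1783 m³/s.
Cross-sectional area A = πD²/4 = π(0.3891)²/4 = 0.1189 m²; mean velocity V = Q/A = 0.1783/0.1189 = 1.499 m/s.
Reynolds number Re = ρVD/μ = 895.8 · 1.499 · 0.3891 / 0.019 = 2.746e+04.
Re > 4000 → turbulent. Relative roughness ε/D = 0.00106/0.3891 = 0.00272. Swamee-Jain: f = 0.25/(log₁₀[0.00272/3.7 + 5.74/2.746e+04^0.9])² = 0.25/(log₁₀[0.000736 + 0.000581])² = 0.25/(-2.88)² = 0.03013.
Darcy-Weisbach: ΔP = f(L/D)(ρV²/2) = 0.03013·(2.551/0.3891)·(895.8·1.499²/2) = 0.03013·6.556·1007 = 199 Pa.
Head loss h_f = ΔP/(ρg) = 199/(895.8·9.81) = 0.02264 m.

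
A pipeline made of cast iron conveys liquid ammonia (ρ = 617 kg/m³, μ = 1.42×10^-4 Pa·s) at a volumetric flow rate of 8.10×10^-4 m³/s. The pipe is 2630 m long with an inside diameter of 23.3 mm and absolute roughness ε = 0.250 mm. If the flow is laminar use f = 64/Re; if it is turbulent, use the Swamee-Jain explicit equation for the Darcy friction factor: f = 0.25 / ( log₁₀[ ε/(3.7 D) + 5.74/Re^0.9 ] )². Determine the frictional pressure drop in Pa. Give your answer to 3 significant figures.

ΔP ≈ 4.94×10^6 Pa

Cross-sectional area A = πD²/4 = π(0.0233)²/4 = 0.0004264 m²; mean velocity V = Q/A = 0.00081/0.0004264 = 1.9 m/s.
Reynolds number Re = ρVD/μ = 617 · 1.9 · 0.0233 / 0.000142 = 1.923e+05.
Re > 4000 → turbulent. Relative roughness ε/D = 0.00025/0.0233 = 0.0107. Swamee-Jain: f = 0.25/(log₁₀[0.0107/3.7 + 5.74/1.923e+05^0.9])² = 0.25/(log₁₀[0.0029 + 0.000101])² = 0.25/(-2.523)² = 0.03928.
Darcy-Weisbach: ΔP = f(L/D)(ρV²/2) = 0.03928·(2630/0.0233)·(617·1.9²/2) = 0.03928·1.129e+05·1113 = 4.936e+06 Pa.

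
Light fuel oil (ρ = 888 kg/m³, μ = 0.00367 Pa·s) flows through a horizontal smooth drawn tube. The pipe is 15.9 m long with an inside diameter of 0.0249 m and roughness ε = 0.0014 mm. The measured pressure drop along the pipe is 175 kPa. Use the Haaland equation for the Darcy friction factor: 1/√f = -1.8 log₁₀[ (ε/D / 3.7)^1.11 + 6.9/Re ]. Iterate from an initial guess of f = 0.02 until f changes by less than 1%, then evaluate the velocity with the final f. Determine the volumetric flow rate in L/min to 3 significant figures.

Rearranging Darcy-Weisbach: V = √(2·ΔP·D/(f·L·ρ)). With ε/D = 1.4e-06/0.0249 = 5.62e-05, iterate starting from f = 0.02:
  f = 0.02 → V = √(2·1.75e+05·0.0249/(0.02·15.9·888)) = 5.555 m/s; Re = ρVD/μ = 3.347e+04; f → 0.02283
  f = 0.02283 → V = 5.199 m/s; Re = 3.132e+04; f → 0.02319
  f = 0.02319 → V = 5.159 m/s; Re = 3.108e+04; f → 0.02323
Converged (Δf/f < 1%). With the final f = 0.02323: V = √(2·1.75e+05·0.0249/(0.02323·15.9·888)) = 5.155 m/s.
Q = V·A = 5.155·(π/4·0.0249²) = 0.00251 m³/s = 151 L/min.

Q ≈ 151 L/min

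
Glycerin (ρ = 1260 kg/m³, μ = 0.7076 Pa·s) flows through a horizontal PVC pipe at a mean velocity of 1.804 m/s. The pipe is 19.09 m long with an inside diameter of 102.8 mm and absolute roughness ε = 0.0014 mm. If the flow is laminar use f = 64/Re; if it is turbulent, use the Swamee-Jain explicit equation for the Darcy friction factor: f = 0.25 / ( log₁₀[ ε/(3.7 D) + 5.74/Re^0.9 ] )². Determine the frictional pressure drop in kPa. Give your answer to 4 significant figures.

Reynolds number Re = ρVD/μ = 1260 · 1.804 · 0.1028 / 0.708 = 330.2.
Re < 2300 → laminar flow, so f = 64/Re = 64/330.2 = 0.1938 (the turbulent correlation is not needed).
Darcy-Weisbach: ΔP = f(L/D)(ρV²/2) = 0.1938·(19.09/0.1028)·(1260·1.804²/2) = 0.1938·185.7·2050 = 7.379e+04 Pa.
ΔP = 7.379e+04 Pa = 73.79 kPa.

ΔP ≈ 73.79 kPa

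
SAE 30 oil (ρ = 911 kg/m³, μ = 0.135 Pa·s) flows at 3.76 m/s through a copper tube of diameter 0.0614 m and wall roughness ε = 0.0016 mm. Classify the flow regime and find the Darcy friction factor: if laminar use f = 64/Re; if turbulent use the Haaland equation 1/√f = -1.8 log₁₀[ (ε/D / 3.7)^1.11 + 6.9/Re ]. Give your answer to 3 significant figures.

Re = ρVD/μ = 911·3.76·0.0614/0.135 = 1558.
Re < 2300 → laminar, so f = 64/Re = 0.04108 (roughness is irrelevant in laminar flow).

f ≈ 0.0411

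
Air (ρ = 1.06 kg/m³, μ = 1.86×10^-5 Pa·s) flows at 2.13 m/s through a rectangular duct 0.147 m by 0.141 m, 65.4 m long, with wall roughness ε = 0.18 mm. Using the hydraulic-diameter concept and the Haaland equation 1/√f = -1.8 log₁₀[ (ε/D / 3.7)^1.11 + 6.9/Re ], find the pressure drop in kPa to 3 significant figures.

Hydraulic diameter D_h = 4A/P = 4·(0.147·0.141)/(2·(0.147+0.141)) = 0.08291/0.576 = 0.1439 m.
Re = ρVD_h/μ = 1.06·2.13·0.1439/1.86e-05 = 1.747e+04.
ε/D_h = 0.00018/0.1439 = 0.00125; Haaland gives 1/√f = -1.8 log₁₀[0.00014+0.000395] = 5.889, so f = 0.02884.
ΔP = f(L/D_h)(ρV²/2) = 0.02884·65.4/0.1439·2.405 = 31.51 Pa.
ΔP = 0.0315 kPa.

ΔP ≈ 0.0315 kPa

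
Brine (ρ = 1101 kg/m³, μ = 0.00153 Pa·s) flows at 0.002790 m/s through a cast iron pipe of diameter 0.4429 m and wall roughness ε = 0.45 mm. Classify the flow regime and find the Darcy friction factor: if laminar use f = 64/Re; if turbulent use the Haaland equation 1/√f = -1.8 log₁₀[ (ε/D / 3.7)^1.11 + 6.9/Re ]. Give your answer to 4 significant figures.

f ≈ 0.07197

Re = ρVD/μ = 1101·0.00279·0.4429/0.00153 = 889.2.
Re < 2300 → laminar, so f = 64/Re = 0.07197 (roughness is irrelevant in laminar flow).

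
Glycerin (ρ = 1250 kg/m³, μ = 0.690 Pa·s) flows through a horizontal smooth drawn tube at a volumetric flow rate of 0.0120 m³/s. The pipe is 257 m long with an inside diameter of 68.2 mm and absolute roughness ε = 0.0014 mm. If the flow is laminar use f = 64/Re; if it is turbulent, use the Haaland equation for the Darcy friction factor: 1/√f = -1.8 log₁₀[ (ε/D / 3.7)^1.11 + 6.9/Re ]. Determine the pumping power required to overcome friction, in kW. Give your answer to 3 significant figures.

Cross-sectional area A = πD²/4 = π(0.0682)²/4 = 0.003653 m²; mean velocity V = Q/A = 0.012/0.003653 = 3.285 m/s.
Reynolds number Re = ρVD/μ = 1250 · 3.285 · 0.0682 / 0.69 = 405.9.
Re < 2300 → laminar flow, so f = 64/Re = 64/405.9 = 0.1577 (the turbulent correlation is not needed).
Darcy-Weisbach: ΔP = f(L/D)(ρV²/2) = 0.1577·(257/0.0682)·(1250·3.285²/2) = 0.1577·3768·6744 = 4.008e+06 Pa.
Pumping power P = QΔP = 0.012·4.008e+06 = 48090 W = 48.1 kW.

P ≈ 48.1 kW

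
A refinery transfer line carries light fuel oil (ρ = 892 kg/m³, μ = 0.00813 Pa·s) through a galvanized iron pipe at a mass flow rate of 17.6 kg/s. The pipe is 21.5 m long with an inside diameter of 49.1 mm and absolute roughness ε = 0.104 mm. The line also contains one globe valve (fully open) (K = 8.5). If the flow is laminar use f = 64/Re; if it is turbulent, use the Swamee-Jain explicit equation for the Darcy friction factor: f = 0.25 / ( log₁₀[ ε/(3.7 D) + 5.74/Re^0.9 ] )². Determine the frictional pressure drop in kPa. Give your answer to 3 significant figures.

A = πD²/4 = π(0.0491)²/4 = 0.001893 m²; mean velocity V = ṁ/(ρA) = 17.6/(892 · 0.001893) = 10.42 m/s.
Reynolds number Re = ρVD/μ = 892 · 10.42 · 0.0491 / 0.00813 = 5.614e+04.
Re > 4000 → turbulent. Relative roughness ε/D = 0.000104/0.0491 = 0.00212. Swamee-Jain: f = 0.25/(log₁₀[0.00212/3.7 + 5.74/5.614e+04^0.9])² = 0.25/(log₁₀[0.000572 + 0.000305])² = 0.25/(-3.057)² = 0.02676.
Total minor-loss coefficient ΣK = 1·8.5 = 8.5.
ΔP = [f·L/D + ΣK]·(ρV²/2) = [0.02676·21.5/0.0491 + 8.5]·(892·10.42²/2) = [11.72 + 8.5]·4.843e+04 = 9.791e+05 Pa.
ΔP = 9.791e+05 Pa = 979 kPa.

ΔP ≈ 979 kPa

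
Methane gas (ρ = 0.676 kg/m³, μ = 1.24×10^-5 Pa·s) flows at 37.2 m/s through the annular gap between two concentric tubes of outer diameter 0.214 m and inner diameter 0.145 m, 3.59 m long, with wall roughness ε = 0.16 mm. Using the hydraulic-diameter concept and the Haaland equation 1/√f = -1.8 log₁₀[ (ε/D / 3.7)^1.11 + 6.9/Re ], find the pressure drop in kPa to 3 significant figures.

Hydraulic diameter D_h = 4A/P = D_o - D_i = 0.214 - 0.145 = 0.069 m.
Re = ρVD_h/μ = 0.676·37.2·0.069/1.24e-05 = 1.399e+05.
ε/D_h = 0.00016/0.069 = 0.00232; Haaland gives 1/√f = -1.8 log₁₀[0.000278+4.93e-05] = 6.272, so f = 0.02542.
ΔP = f(L/D_h)(ρV²/2) = 0.02542·3.59/0.069·467.7 = 618.6 Pa.
ΔP = 0.619 kPa.

ΔP ≈ 0.619 kPa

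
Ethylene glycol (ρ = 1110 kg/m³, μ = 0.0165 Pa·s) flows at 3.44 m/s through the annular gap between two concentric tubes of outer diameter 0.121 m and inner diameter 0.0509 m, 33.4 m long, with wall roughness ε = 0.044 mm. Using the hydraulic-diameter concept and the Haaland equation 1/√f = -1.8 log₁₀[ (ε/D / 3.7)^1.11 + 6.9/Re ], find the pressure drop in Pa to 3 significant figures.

ΔP ≈ 88200 Pa

Hydraulic diameter D_h = 4A/P = D_o - D_i = 0.121 - 0.0509 = 0.0701 m.
Re = ρVD_h/μ = 1110·3.44·0.0701/0.0165 = 1.622e+04.
ε/D_h = 4.4e-05/0.0701 = 0.000628; Haaland gives 1/√f = -1.8 log₁₀[6.53e-05+0.000425] = 5.957, so f = 0.02818.
ΔP = f(L/D_h)(ρV²/2) = 0.02818·33.4/0.0701·6568 = 8.819e+04 Pa.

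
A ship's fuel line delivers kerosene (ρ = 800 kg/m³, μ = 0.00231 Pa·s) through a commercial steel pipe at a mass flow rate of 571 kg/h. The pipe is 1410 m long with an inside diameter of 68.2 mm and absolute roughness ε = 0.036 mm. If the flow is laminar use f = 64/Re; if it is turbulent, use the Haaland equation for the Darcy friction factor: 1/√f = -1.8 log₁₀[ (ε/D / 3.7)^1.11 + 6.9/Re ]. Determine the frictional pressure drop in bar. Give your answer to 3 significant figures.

ṁ = 571 kg/h = 571/3600 = 0.1586 kg/s.
A = πD²/4 = π(0.0682)²/4 = 0.003653 m²; mean velocity V = ṁ/(ρA) = 0.1586/(800 · 0.003653) = 0.05427 m/s.
Reynolds number Re = ρVD/μ = 800 · 0.05427 · 0.0682 / 0.00231 = 1282.
Re < 2300 → laminar flow, so f = 64/Re = 64/1282 = 0.04993 (the turbulent correlation is not needed).
Darcy-Weisbach: ΔP = f(L/D)(ρV²/2) = 0.04993·(1410/0.0682)·(800·0.05427²/2) = 0.04993·2.067e+04·1.178 = 1216 Pa.
ΔP = 1216 Pa = 0.0122 bar.

ΔP ≈ 0.0122 bar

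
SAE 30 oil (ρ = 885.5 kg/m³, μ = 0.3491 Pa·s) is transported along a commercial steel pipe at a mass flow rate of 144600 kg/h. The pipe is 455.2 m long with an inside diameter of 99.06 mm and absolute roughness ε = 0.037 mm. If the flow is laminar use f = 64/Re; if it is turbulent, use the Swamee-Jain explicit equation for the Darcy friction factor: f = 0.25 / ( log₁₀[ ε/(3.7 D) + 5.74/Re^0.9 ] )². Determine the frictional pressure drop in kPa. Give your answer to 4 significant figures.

ṁ = 144600 kg/h = 144600/3600 = 40.17 kg/s.
A = πD²/4 = π(0.09906)²/4 = 0.007707 m²; mean velocity V = ṁ/(ρA) = 40.17/(885.5 · 0.007707) = 5.886 m/s.
Reynolds number Re = ρVD/μ = 885.5 · 5.886 · 0.09906 / 0.349 = 1479.
Re < 2300 → laminar flow, so f = 64/Re = 64/1479 = 0.04328 (the turbulent correlation is not needed).
Darcy-Weisbach: ΔP = f(L/D)(ρV²/2) = 0.04328·(455.2/0.09906)·(885.5·5.886²/2) = 0.04328·4595·1.534e+04 = 3.05e+06 Pa.
ΔP = 3.05e+06 Pa = 3050 kPa.

ΔP ≈ 3050 kPa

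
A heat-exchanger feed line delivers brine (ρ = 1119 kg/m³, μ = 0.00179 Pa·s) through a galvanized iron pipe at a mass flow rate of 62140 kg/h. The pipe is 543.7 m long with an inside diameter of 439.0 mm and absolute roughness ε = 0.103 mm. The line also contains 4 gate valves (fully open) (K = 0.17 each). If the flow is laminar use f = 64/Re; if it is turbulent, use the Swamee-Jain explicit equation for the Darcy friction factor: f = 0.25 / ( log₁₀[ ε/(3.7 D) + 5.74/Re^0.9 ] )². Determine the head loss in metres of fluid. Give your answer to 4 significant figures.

ṁ = 62140 kg/h = 62140/3600 = 17.26 kg/s.
A = πD²/4 = π(0.439)²/4 = 0.1514 m²; mean velocity V = ṁ/(ρA) = 17.26/(1119 · 0.1514) = 0.1019 m/s.
Reynolds number Re = ρVD/μ = 1119 · 0.1019 · 0.439 / 0.00179 = 2.797e+04.
Re > 4000 → turbulent. Relative roughness ε/D = 0.000103/0.439 = 0.000235. Swamee-Jain: f = 0.25/(log₁₀[0.000235/3.7 + 5.74/2.797e+04^0.9])² = 0.25/(log₁₀[6.34e-05 + 0.000571])² = 0.25/(-3.197)² = 0.02445.
Total minor-loss coefficient ΣK = 4·0.17 = 0.68.
ΔP = [f·L/D + ΣK]·(ρV²/2) = [0.02445·543.7/0.439 + 0.68]·(1119·0.1019²/2) = [30.29 + 0.68]·5.811 = 179.9 Pa.
Head loss h_f = ΔP/(ρg) = 179.9/(1119·9.81) = 0.01639 m.

h_f ≈ 0.01639 m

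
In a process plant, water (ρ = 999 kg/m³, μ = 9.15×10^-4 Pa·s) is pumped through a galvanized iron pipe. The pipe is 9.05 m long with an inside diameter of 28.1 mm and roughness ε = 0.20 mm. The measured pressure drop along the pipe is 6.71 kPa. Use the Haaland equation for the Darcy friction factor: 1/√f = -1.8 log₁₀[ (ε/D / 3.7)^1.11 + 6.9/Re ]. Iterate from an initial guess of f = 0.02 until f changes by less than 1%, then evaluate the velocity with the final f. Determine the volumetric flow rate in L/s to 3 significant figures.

Rearranging Darcy-Weisbach: V = √(2·ΔP·D/(f·L·ρ)). With ε/D = 0.0002/0.0281 = 0.00712, iterate starting from f = 0.02:
  f = 0.02 → V = √(2·6710·0.0281/(0.02·9.05·999)) = 1.444 m/s; Re = ρVD/μ = 4.431e+04; f → 0.03547
  f = 0.03547 → V = 1.084 m/s; Re = 3.327e+04; f → 0.03595
  f = 0.03595 → V = 1.077 m/s; Re = 3.305e+04; f → 0.03596
Converged (Δf/f < 1%). With the final f = 0.03596: V = √(2·6710·0.0281/(0.03596·9.05·999)) = 1.077 m/s.
Q = V·A = 1.077·(π/4·0.0281²) = 0.0006679 m³/s = 0.668 L/s.

Q ≈ 0.668 L/s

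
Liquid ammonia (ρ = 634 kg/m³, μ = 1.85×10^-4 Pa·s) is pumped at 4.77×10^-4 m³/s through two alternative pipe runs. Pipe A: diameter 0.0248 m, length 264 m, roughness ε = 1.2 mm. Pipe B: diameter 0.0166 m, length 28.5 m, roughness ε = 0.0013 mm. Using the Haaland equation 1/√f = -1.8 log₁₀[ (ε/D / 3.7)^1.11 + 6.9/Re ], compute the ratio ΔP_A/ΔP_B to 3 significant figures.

Pipe A: V = Q/A = 0.000477/0.0004831 = 0.9875 m/s; Re = 8.393e+04; ε/D = 0.0484; Haaland → f = 0.07091; ΔP_A = f(L/D)(ρV²/2) = 2.333e+05 Pa.
Pipe B: V = Q/A = 0.000477/0.0002164 = 2.204 m/s; Re = 1.254e+05; ε/D = 7.83e-05; Haaland → f = 0.0174; ΔP_B = f(L/D)(ρV²/2) = 4.601e+04 Pa.
ΔP_A/ΔP_B = 2.333e+05/4.601e+04 = 5.07.

ΔP_A/ΔP_B ≈ 5.07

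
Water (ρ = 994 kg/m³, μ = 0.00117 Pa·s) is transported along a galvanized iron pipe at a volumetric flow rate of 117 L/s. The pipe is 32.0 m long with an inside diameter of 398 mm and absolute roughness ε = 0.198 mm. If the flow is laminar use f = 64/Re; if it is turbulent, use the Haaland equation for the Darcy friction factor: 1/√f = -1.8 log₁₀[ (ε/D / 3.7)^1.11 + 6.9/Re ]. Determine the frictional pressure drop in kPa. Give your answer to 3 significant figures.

ΔP ≈ 0.636 kPa

Q = 117 L/s = 117/1000 = 0.117 m³/s.
Cross-sectional area A = πD²/4 = π(0.398)²/4 = 0.1244 m²; mean velocity V = Q/A = 0.117/0.1244 = 0.9404 m/s.
Reynolds number Re = ρVD/μ = 994 · 0.9404 · 0.398 / 0.00117 = 3.18e+05.
Re > 4000 → turbulent. Relative roughness ε/D = 0.000198/0.398 = 0.000497. Haaland: 1/√f = -1.8 log₁₀[(0.000497/3.7)^1.11 + 6.9/3.18e+05] = -1.8 log₁₀[5.04e-05 + 2.17e-05] = 7.455, so f = 0.01799.
Darcy-Weisbach: ΔP = f(L/D)(ρV²/2) = 0.01799·(32/0.398)·(994·0.9404²/2) = 0.01799·80.4·439.6 = 635.8 Pa.
ΔP = 635.8 Pa = 0.636 kPa.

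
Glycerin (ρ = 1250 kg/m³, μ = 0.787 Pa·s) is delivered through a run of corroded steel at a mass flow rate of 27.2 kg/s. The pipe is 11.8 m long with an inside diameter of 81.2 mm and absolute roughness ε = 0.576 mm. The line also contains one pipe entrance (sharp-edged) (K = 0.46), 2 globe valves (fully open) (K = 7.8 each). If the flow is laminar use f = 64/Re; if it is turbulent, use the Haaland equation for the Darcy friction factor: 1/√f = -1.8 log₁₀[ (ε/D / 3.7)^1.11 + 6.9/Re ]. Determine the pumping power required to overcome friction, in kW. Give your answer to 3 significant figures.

A = πD²/4 = π(0.0812)²/4 = 0.005178 m²; mean velocity V = ṁ/(ρA) = 27.2/(1250 · 0.005178) = 4.202 m/s.
Reynolds number Re = ρVD/μ = 1250 · 4.202 · 0.0812 / 0.787 = 541.9.
Re < 2300 → laminar flow, so f = 64/Re = 64/541.9 = 0.1181 (the turbulent correlation is not needed).
Total minor-loss coefficient ΣK = 1·0.46 + 2·7.8 = 16.1.
ΔP = [f·L/D + ΣK]·(ρV²/2) = [0.1181·11.8/0.0812 + 16.1]·(1250·4.202²/2) = [17.16 + 16.1]·1.104e+04 = 3.666e+05 Pa.
Q = ṁ/ρ = 27.2/1250 = 0.02176 m³/s.
Pumping power P = QΔP = 0.02176·3.666e+05 = 7978 W = 7.98 kW.

P ≈ 7.98 kW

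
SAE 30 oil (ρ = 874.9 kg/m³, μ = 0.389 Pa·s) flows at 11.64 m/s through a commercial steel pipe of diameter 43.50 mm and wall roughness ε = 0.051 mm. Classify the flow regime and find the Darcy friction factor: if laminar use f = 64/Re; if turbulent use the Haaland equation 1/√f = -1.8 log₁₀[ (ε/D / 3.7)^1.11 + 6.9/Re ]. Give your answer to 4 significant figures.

f ≈ 0.05620

Re = ρVD/μ = 874.9·11.64·0.0435/0.389 = 1139.
Re < 2300 → laminar, so f = 64/Re = 0.0562 (roughness is irrelevant in laminar flow).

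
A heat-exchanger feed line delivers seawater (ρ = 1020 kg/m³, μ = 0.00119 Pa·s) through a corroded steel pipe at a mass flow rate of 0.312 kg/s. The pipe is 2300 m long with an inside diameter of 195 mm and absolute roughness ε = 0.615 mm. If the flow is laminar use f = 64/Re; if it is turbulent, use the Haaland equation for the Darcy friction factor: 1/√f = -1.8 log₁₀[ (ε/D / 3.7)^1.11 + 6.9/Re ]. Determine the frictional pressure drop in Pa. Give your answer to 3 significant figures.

ΔP ≈ 23.6 Pa

A = πD²/4 = π(0.195)²/4 = 0.02986 m²; mean velocity V = ṁ/(ρA) = 0.312/(1020 · 0.02986) = 0.01024 m/s.
Reynolds number Re = ρVD/μ = 1020 · 0.01024 · 0.195 / 0.00119 = 1712.
Re < 2300 → laminar flow, so f = 64/Re = 64/1712 = 0.03738 (the turbulent correlation is not needed).
Darcy-Weisbach: ΔP = f(L/D)(ρV²/2) = 0.03738·(2300/0.195)·(1020·0.01024²/2) = 0.03738·1.179e+04·0.0535 = 23.59 Pa.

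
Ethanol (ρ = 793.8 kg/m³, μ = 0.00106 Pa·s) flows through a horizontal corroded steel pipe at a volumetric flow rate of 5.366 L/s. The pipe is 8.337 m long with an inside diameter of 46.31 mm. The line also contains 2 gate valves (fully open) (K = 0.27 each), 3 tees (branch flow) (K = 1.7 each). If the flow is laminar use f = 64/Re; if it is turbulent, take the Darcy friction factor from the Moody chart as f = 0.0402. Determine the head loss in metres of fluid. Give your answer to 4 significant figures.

h_f ≈ 6.661 m

Q = 5.366 L/s = 5.366/1000 = 0.005366 m³/s.
Cross-sectional area A = πD²/4 = π(0.04631)²/4 = 0.001684 m²; mean velocity V = Q/A = 0.005366/0.001684 = 3.186 m/s.
Reynolds number Re = ρVD/μ = 793.8 · 3.186 · 0.04631 / 0.00106 = 1.105e+05.
Re > 4000 → turbulent; use the Moody-chart value f = 0.0402.
Total minor-loss coefficient ΣK = 2·0.27 + 3·1.7 = 5.64.
ΔP = [f·L/D + ΣK]·(ρV²/2) = [0.0402·8.337/0.04631 + 5.64]·(793.8·3.186²/2) = [7.237 + 5.64]·4028 = 5.187e+04 Pa.
Head loss h_f = ΔP/(ρg) = 5.187e+04/(793.8·9.81) = 6.661 m.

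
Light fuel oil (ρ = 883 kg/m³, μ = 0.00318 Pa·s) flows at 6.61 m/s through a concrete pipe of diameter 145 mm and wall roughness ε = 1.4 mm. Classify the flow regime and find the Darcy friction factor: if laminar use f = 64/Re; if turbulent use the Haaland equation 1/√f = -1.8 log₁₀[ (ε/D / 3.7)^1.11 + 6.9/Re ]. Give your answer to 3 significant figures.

Re = ρVD/μ = 883·6.61·0.145/0.00318 = 2.661e+05.
Re > 4000 → turbulent. ε/D = 0.0014/0.145 = 0.00966; Haaland: 1/√f = -1.8 log₁₀[0.00136 + 2.59e-05] = 5.147, so f = 0.03775.

f ≈ 0.0377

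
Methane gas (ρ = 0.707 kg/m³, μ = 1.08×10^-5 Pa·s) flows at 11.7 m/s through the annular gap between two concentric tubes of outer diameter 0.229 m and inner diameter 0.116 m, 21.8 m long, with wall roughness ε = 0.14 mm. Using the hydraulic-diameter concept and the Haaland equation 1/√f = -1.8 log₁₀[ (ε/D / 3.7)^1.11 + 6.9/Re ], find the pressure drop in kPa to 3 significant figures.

Hydraulic diameter D_h = 4A/P = D_o - D_i = 0.229 - 0.116 = 0.113 m.
Re = ρVD_h/μ = 0.707·11.7·0.113/1.08e-05 = 8.655e+04.
ε/D_h = 0.00014/0.113 = 0.00124; Haaland gives 1/√f = -1.8 log₁₀[0.000139+7.97e-05] = 6.589, so f = 0.02304.
ΔP = f(L/D_h)(ρV²/2) = 0.02304·21.8/0.113·48.39 = 215.1 Pa.
ΔP = 0.215 kPa.

ΔP ≈ 0.215 kPa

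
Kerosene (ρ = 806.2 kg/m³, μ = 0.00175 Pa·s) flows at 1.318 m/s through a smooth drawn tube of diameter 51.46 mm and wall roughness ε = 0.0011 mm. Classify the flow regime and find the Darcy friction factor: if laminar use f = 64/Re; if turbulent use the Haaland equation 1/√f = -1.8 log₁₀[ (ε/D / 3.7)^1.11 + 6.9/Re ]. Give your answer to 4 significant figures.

f ≈ 0.02313

Re = ρVD/μ = 806.2·1.318·0.05146/0.00175 = 3.125e+04.
Re > 4000 → turbulent. ε/D = 1.1e-06/0.05146 = 2.14e-05; Haaland: 1/√f = -1.8 log₁₀[1.53e-06 + 0.000221] = 6.575, so f = 0.02313.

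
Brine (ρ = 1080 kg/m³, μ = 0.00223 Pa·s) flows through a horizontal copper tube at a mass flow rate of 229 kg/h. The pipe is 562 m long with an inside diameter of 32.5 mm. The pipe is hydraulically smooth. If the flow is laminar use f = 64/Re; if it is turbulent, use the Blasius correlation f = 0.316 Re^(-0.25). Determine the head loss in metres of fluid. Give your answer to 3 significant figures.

h_f ≈ 0.254 m

ṁ = 229 kg/h = 229/3600 = 0.06361 kg/s.
A = πD²/4 = π(0.0325)²/4 = 0.0008296 m²; mean velocity V = ṁ/(ρA) = 0.06361/(1080 · 0.0008296) = 0.071 m/s.
Reynolds number Re = ρVD/μ = 1080 · 0.071 · 0.0325 / 0.00223 = 1118.
Re < 2300 → laminar flow, so f = 64/Re = 64/1118 = 0.05727 (the turbulent correlation is not needed).
Darcy-Weisbach: ΔP = f(L/D)(ρV²/2) = 0.05727·(562/0.0325)·(1080·0.071²/2) = 0.05727·1.729e+04·2.722 = 2696 Pa.
Head loss h_f = ΔP/(ρg) = 2696/(1080·9.81) = 0.254 m.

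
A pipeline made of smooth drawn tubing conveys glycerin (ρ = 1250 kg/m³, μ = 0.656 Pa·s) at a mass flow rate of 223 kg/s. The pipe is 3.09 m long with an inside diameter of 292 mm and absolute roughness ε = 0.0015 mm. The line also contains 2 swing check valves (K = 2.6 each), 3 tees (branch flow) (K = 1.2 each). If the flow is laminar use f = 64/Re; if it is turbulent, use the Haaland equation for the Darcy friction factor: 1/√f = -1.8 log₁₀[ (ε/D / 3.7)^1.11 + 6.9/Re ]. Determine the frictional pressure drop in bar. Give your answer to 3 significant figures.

ΔP ≈ 0.411 bar

A = πD²/4 = π(0.292)²/4 = 0.06697 m²; mean velocity V = ṁ/(ρA) = 223/(1250 · 0.06697) = 2.664 m/s.
Reynolds number Re = ρVD/μ = 1250 · 2.664 · 0.292 / 0.656 = 1482.
Re < 2300 → laminar flow, so f = 64/Re = 64/1482 = 0.04318 (the turbulent correlation is not needed).
Total minor-loss coefficient ΣK = 2·2.6 + 3·1.2 = 8.8.
ΔP = [f·L/D + ΣK]·(ρV²/2) = [0.04318·3.09/0.292 + 8.8]·(1250·2.664²/2) = [0.4569 + 8.8]·4436 = 4.106e+04 Pa.
ΔP = 4.106e+04 Pa = 0.411 bar.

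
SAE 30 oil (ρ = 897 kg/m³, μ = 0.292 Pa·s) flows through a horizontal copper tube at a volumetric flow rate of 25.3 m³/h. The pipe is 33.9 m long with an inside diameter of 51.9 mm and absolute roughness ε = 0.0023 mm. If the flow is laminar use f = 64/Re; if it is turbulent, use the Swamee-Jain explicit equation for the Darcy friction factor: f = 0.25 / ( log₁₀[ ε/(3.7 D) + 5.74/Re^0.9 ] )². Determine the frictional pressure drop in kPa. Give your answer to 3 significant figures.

Q = 25.3 m³/h = 25.3/3600 = 0.007028 m³/s.
Cross-sectional area A = πD²/4 = π(0.0519)²/4 = 0.002116 m²; mean velocity V = Q/A = 0.007028/0.002116 = 3.322 m/s.
Reynolds number Re = ρVD/μ = 897 · 3.322 · 0.0519 / 0.292 = 529.6.
Re < 2300 → laminar flow, so f = 64/Re = 64/529.6 = 0.1208 (the turbulent correlation is not needed).
Darcy-Weisbach: ΔP = f(L/D)(ρV²/2) = 0.1208·(33.9/0.0519)·(897·3.322²/2) = 0.1208·653.2·4949 = 3.907e+05 Pa.
ΔP = 3.907e+05 Pa = 391 kPa.

ΔP ≈ 391 kPa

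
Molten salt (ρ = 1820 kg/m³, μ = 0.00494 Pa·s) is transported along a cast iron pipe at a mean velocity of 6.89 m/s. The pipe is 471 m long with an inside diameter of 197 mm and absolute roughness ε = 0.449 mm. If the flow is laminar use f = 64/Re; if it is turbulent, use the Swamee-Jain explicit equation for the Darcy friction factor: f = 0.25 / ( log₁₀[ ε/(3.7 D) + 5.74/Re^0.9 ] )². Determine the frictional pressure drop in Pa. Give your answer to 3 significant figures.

Reynolds number Re = ρVD/μ = 1820 · 6.89 · 0.197 / 0.00494 = 5.001e+05.
Re > 4000 → turbulent. Relative roughness ε/D = 0.000449/0.197 = 0.00228. Swamee-Jain: f = 0.25/(log₁₀[0.00228/3.7 + 5.74/5.001e+05^0.9])² = 0.25/(log₁₀[0.000616 + 4.26e-05])² = 0.25/(-3.181)² = 0.0247.
Darcy-Weisbach: ΔP = f(L/D)(ρV²/2) = 0.0247·(471/0.197)·(1820·6.89²/2) = 0.0247·2391·4.32e+04 = 2.551e+06 Pa.

ΔP ≈ 2.55×10^6 Pa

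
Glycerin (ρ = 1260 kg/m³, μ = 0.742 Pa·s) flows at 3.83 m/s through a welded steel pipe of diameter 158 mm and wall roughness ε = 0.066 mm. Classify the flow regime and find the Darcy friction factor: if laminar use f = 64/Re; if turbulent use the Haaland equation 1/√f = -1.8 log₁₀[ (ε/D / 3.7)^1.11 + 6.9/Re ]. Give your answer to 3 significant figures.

Re = ρVD/μ = 1260·3.83·0.158/0.742 = 1028.
Re < 2300 → laminar, so f = 64/Re = 0.06228 (roughness is irrelevant in laminar flow).

f ≈ 0.0623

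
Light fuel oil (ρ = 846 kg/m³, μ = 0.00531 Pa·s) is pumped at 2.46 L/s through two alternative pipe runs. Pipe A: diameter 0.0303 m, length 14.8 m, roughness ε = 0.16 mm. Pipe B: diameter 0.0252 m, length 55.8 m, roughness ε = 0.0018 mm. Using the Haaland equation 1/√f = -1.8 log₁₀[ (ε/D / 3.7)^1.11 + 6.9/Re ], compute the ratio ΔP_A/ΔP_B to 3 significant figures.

ΔP_A/ΔP_B ≈ 0.144

Pipe A: V = Q/A = 0.00246/0.0007211 = 3.412 m/s; Re = 1.647e+04; ε/D = 0.00528; Haaland → f = 0.03538; ΔP_A = f(L/D)(ρV²/2) = 8.509e+04 Pa.
Pipe B: V = Q/A = 0.00246/0.0004988 = 4.932 m/s; Re = 1.98e+04; ε/D = 7.14e-05; Haaland → f = 0.02592; ΔP_B = f(L/D)(ρV²/2) = 5.906e+05 Pa.
ΔP_A/ΔP_B = 8.509e+04/5.906e+05 = 0.144.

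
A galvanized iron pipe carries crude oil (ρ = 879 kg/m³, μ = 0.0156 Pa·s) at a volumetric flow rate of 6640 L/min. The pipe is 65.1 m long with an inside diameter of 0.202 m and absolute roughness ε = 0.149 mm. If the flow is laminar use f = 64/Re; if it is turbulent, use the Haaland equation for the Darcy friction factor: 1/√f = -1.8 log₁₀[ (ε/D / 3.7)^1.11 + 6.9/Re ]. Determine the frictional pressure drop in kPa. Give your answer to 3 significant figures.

Q = 6640 L/min = 6640/60000 = 0.1107 m³/s.
Cross-sectional area A = πD²/4 = π(0.202)²/4 = 0.03205 m²; mean velocity V = Q/A = 0.1107/0.03205 = 3.453 m/s.
Reynolds number Re = ρVD/μ = 879 · 3.453 · 0.202 / 0.0156 = 3.93e+04.
Re > 4000 → turbulent. Relative roughness ε/D = 0.000149/0.202 = 0.000738. Haaland: 1/√f = -1.8 log₁₀[(0.000738/3.7)^1.11 + 6.9/3.93e+04] = -1.8 log₁₀[7.81e-05 + 0.000176] = 6.472, so f = 0.02387.
Darcy-Weisbach: ΔP = f(L/D)(ρV²/2) = 0.02387·(65.1/0.202)·(879·3.453²/2) = 0.02387·322.3·5241 = 4.032e+04 Pa.
ΔP = 4.032e+04 Pa = 40.3 kPa.

ΔP ≈ 40.3 kPa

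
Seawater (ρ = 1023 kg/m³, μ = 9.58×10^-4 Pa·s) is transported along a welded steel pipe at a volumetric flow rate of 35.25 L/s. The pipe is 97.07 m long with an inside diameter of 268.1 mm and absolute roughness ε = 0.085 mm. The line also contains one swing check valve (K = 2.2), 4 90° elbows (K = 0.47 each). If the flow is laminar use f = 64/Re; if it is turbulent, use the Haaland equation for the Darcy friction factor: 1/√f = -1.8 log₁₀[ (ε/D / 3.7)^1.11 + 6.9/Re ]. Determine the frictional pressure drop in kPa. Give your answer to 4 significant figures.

ΔP ≈ 2.102 kPa

Q = 35.25 L/s = 35.25/1000 = 0.03525 m³/s.
Cross-sectional area A = πD²/4 = π(0.2681)²/4 = 0.05645 m²; mean velocity V = Q/A = 0.03525/0.05645 = 0.6244 m/s.
Reynolds number Re = ρVD/μ = 1023 · 0.6244 · 0.2681 / 0.000958 = 1.788e+05.
Re > 4000 → turbulent. Relative roughness ε/D = 8.5e-05/0.2681 = 0.000317. Haaland: 1/√f = -1.8 log₁₀[(0.000317/3.7)^1.11 + 6.9/1.788e+05] = -1.8 log₁₀[3.06e-05 + 3.86e-05] = 7.488, so f = 0.01783.
Total minor-loss coefficient ΣK = 1·2.2 + 4·0.47 = 4.08.
ΔP = [f·L/D + ΣK]·(ρV²/2) = [0.01783·97.07/0.2681 + 4.08]·(1023·0.6244²/2) = [6.457 + 4.08]·199.4 = 2102 Pa.
ΔP = 2102 Pa = 2.102 kPa.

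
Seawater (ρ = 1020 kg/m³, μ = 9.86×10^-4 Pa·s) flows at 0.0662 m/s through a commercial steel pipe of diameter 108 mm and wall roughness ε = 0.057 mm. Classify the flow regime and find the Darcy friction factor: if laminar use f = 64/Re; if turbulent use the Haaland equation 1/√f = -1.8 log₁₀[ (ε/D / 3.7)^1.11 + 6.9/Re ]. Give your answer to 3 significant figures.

Re = ρVD/μ = 1020·0.0662·0.108/0.000986 = 7396.
Re > 4000 → turbulent. ε/D = 5.7e-05/0.108 = 0.000528; Haaland: 1/√f = -1.8 log₁₀[5.39e-05 + 0.000933] = 5.41, so f = 0.03416.

f ≈ 0.0342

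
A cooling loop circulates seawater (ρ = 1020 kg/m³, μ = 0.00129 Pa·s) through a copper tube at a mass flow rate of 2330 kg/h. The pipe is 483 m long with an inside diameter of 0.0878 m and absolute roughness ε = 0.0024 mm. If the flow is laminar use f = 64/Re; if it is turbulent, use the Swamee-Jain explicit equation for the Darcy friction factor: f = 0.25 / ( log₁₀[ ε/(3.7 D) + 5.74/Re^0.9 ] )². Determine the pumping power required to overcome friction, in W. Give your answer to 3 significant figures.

ṁ = 2330 kg/h = 2330/3600 = 0.6472 kg/s.
A = πD²/4 = π(0.0878)²/4 = 0.006055 m²; mean velocity V = ṁ/(ρA) = 0.6472/(1020 · 0.006055) = 0.1048 m/s.
Reynolds number Re = ρVD/μ = 1020 · 0.1048 · 0.0878 / 0.00129 = 7276.
Re > 4000 → turbulent. Relative roughness ε/D = 2.4e-06/0.0878 = 2.73e-05. Swamee-Jain: f = 0.25/(log₁₀[2.73e-05/3.7 + 5.74/7276^0.9])² = 0.25/(log₁₀[7.39e-06 + 0.00192])² = 0.25/(-2.715)² = 0.03391.
Darcy-Weisbach: ΔP = f(L/D)(ρV²/2) = 0.03391·(483/0.0878)·(1020·0.1048²/2) = 0.03391·5501·5.602 = 1045 Pa.
Q = ṁ/ρ = 0.6472/1020 = 0.0006345 m³/s.
Pumping power P = QΔP = 0.0006345·1045 = 0.6631 W = 0.663 W.

P ≈ 0.663 W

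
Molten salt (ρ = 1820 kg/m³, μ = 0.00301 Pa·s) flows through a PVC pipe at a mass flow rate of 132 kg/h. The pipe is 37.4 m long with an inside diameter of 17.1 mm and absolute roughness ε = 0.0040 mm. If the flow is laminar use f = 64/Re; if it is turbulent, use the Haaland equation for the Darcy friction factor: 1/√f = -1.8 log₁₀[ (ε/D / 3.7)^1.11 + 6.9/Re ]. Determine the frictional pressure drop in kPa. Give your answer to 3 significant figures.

ΔP ≈ 1.08 kPa

ṁ = 132 kg/h = 132/3600 = 0.03667 kg/s.
A = πD²/4 = π(0.0171)²/4 = 0.0002297 m²; mean velocity V = ṁ/(ρA) = 0.03667/(1820 · 0.0002297) = 0.08772 m/s.
Reynolds number Re = ρVD/μ = 1820 · 0.08772 · 0.0171 / 0.00301 = 907.
Re < 2300 → laminar flow, so f = 64/Re = 64/907 = 0.07056 (the turbulent correlation is not needed).
Darcy-Weisbach: ΔP = f(L/D)(ρV²/2) = 0.07056·(37.4/0.0171)·(1820·0.08772²/2) = 0.07056·2187·7.003 = 1081 Pa.
ΔP = 1081 Pa = 1.08 kPa.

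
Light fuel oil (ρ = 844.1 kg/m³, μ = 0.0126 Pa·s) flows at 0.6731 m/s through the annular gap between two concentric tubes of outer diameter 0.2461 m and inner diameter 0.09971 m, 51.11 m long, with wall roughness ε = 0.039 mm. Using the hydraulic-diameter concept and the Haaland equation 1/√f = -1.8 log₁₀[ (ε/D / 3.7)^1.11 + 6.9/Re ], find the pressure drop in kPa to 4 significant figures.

Hydraulic diameter D_h = 4A/P = D_o - D_i = 0.2461 - 0.09971 = 0.1464 m.
Re = ρVD_h/μ = 844.1·0.6731·0.1464/0.0126 = 6601.
ε/D_h = 3.9e-05/0.1464 = 0.000266; Haaland gives 1/√f = -1.8 log₁₀[2.52e-05+0.00105] = 5.347, so f = 0.03498.
ΔP = f(L/D_h)(ρV²/2) = 0.03498·51.11/0.1464·191.2 = 2335 Pa.
ΔP = 2.335 kPa.

ΔP ≈ 2.335 kPa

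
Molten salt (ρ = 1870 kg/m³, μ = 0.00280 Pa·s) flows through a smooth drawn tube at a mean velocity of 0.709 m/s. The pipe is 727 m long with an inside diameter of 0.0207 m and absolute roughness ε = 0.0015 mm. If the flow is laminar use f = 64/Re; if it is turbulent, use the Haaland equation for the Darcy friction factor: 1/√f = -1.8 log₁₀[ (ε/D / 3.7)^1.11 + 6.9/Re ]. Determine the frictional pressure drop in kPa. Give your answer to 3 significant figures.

ΔP ≈ 514 kPa

Reynolds number Re = ρVD/μ = 1870 · 0.709 · 0.0207 / 0.0028 = 9802.
Re > 4000 → turbulent. Relative roughness ε/D = 1.5e-06/0.0207 = 7.25e-05. Haaland: 1/√f = -1.8 log₁₀[(7.25e-05/3.7)^1.11 + 6.9/9802] = -1.8 log₁₀[5.94e-06 + 0.000704] = 5.668, so f = 0.03113.
Darcy-Weisbach: ΔP = f(L/D)(ρV²/2) = 0.03113·(727/0.0207)·(1870·0.709²/2) = 0.03113·3.512e+04·470 = 5.138e+05 Pa.
ΔP = 5.138e+05 Pa = 514 kPa.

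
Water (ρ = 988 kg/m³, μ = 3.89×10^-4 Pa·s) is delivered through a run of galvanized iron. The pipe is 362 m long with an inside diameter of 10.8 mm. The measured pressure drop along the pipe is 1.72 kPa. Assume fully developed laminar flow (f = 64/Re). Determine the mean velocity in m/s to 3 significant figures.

For laminar flow, f = 64/Re with Re = ρVD/μ, so Darcy-Weisbach reduces to ΔP = 32μLV/D². Solving for V: V = ΔP·D²/(32μL) = 1720·(0.0108)²/(32·0.000389·362) = 0.04452 m/s.
Check: Re = ρVD/μ = 988·0.04452·0.0108/0.000389 = 1221 < 2300, so the laminar assumption holds.

V ≈ 0.0445 m/s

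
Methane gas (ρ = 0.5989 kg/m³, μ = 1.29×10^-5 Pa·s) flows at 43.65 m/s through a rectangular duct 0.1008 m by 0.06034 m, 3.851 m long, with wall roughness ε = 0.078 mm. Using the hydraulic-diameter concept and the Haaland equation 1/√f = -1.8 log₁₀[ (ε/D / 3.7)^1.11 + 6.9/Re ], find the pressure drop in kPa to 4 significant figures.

Hydraulic diameter D_h = 4A/P = 4·(0.1008·0.06034)/(2·(0.1008+0.06034)) = 0.02433/0.3223 = 0.07549 m.
Re = ρVD_h/μ = 0.5989·43.65·0.07549/1.29e-05 = 1.53e+05.
ε/D_h = 7.8e-05/0.07549 = 0.00103; Haaland gives 1/√f = -1.8 log₁₀[0.000114+4.51e-05] = 6.839, so f = 0.02138.
ΔP = f(L/D_h)(ρV²/2) = 0.02138·3.851/0.07549·570.5 = 622.2 Pa.
ΔP = 0.6222 kPa.

ΔP ≈ 0.6222 kPa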